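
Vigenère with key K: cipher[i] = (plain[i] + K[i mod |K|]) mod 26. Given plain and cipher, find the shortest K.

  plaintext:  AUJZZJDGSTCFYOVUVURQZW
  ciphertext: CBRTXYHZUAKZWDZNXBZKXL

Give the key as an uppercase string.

CHIUYPET

  i= 0: C-A =  2 → C
  i= 1: B-U =  7 → H
  i= 2: R-J =  8 → I
  i= 3: T-Z = 20 → U
  i= 4: X-Z = 24 → Y
  i= 5: Y-J = 15 → P
  i= 6: H-D =  4 → E
  i= 7: Z-G = 19 → T
  i= 8: U-S =  2 → C
  i= 9: A-T =  7 → H
  i=10: K-C =  8 → I
  i=11: Z-F = 20 → U
  i=12: W-Y = 24 → Y
  i=13: D-O = 15 → P
  i=14: Z-V =  4 → E
  i=15: N-U = 19 → T
  i=16: X-V =  2 → C
  i=17: B-U =  7 → H
  i=18: Z-R =  8 → I
  i=19: K-Q = 20 → U
  i=20: X-Z = 24 → Y
  i=21: L-W = 15 → P
  shifts repeat with period 8: CHIUYPET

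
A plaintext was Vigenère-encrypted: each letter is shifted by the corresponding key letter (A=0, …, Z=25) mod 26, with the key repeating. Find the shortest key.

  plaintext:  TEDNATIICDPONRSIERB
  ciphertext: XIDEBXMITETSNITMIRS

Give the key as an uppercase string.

EEARB

  i= 0: X-T =  4 → E
  i= 1: I-E =  4 → E
  i= 2: D-D =  0 → A
  i= 3: E-N = 17 → R
  i= 4: B-A =  1 → B
  i= 5: X-T =  4 → E
  i= 6: M-I =  4 → E
  i= 7: I-I =  0 → A
  i= 8: T-C = 17 → R
  i= 9: E-D =  1 → B
  i=10: T-P =  4 → E
  i=11: S-O =  4 → E
  i=12: N-N =  0 → A
  i=13: I-R = 17 → R
  i=14: T-S =  1 → B
  i=15: M-I =  4 → E
  i=16: I-E =  4 → E
  i=17: R-R =  0 → A
  i=18: S-B = 17 → R
  shifts repeat with period 5: EEARB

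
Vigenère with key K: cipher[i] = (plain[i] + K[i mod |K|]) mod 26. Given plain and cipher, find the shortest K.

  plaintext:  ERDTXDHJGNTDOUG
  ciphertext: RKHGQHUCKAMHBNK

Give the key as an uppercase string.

  i= 0: R-E = 13 → N
  i= 1: K-R = 19 → T
  i= 2: H-D =  4 → E
  i= 3: G-T = 13 → N
  i= 4: Q-X = 19 → T
  i= 5: H-D =  4 → E
  i= 6: U-H = 13 → N
  i= 7: C-J = 19 → T
  i= 8: K-G =  4 → E
  i= 9: A-N = 13 → N
  i=10: M-T = 19 → T
  i=11: H-D =  4 → E
  i=12: B-O = 13 → N
  i=13: N-U = 19 → T
  i=14: K-G =  4 → E
  shifts repeat with period 3: NTE

NTE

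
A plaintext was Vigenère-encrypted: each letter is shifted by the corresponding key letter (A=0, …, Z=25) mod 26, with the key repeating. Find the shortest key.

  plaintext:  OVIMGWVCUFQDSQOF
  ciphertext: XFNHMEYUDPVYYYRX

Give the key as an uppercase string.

  i= 0: X-O =  9 → J
  i= 1: F-V = 10 → K
  i= 2: N-I =  5 → F
  i= 3: H-M = 21 → V
  i= 4: M-G =  6 → G
  i= 5: E-W =  8 → I
  i= 6: Y-V =  3 → D
  i= 7: U-C = 18 → S
  i= 8: D-U =  9 → J
  i= 9: P-F = 10 → K
  i=10: V-Q =  5 → F
  i=11: Y-D = 21 → V
  i=12: Y-S =  6 → G
  i=13: Y-Q =  8 → I
  i=14: R-O =  3 → D
  i=15: X-F = 18 → S
  shifts repeat with period 8: JKFVGIDS

JKFVGIDS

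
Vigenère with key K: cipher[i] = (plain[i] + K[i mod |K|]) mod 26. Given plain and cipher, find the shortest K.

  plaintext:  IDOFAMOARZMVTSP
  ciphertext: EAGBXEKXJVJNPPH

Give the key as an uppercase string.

  i= 0: E-I = 22 → W
  i= 1: A-D = 23 → X
  i= 2: G-O = 18 → S
  i= 3: B-F = 22 → W
  i= 4: X-A = 23 → X
  i= 5: E-M = 18 → S
  i= 6: K-O = 22 → W
  i= 7: X-A = 23 → X
  i= 8: J-R = 18 → S
  i= 9: V-Z = 22 → W
  i=10: J-M = 23 → X
  i=11: N-V = 18 → S
  i=12: P-T = 22 → W
  i=13: P-S = 23 → X
  i=14: H-P = 18 → S
  shifts repeat with period 3: WXS

WXS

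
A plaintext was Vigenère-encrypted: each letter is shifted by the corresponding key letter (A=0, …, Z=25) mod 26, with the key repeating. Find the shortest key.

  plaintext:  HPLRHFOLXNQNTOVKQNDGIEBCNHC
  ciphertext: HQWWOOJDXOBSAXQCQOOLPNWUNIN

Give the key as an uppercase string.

ABLFHJVS

  i= 0: H-H =  0 → A
  i= 1: Q-P =  1 → B
  i= 2: W-L = 11 → L
  i= 3: W-R =  5 → F
  i= 4: O-H =  7 → H
  i= 5: O-F =  9 → J
  i= 6: J-O = 21 → V
  i= 7: D-L = 18 → S
  i= 8: X-X =  0 → A
  i= 9: O-N =  1 → B
  i=10: B-Q = 11 → L
  i=11: S-N =  5 → F
  i=12: A-T =  7 → H
  i=13: X-O =  9 → J
  i=14: Q-V = 21 → V
  i=15: C-K = 18 → S
  i=16: Q-Q =  0 → A
  i=17: O-N =  1 → B
  i=18: O-D = 11 → L
  i=19: L-G =  5 → F
  i=20: P-I =  7 → H
  i=21: N-E =  9 → J
  i=22: W-B = 21 → V
  i=23: U-C = 18 → S
  i=24: N-N =  0 → A
  i=25: I-H =  1 → B
  i=26: N-C = 11 → L
  shifts repeat with period 8: ABLFHJVS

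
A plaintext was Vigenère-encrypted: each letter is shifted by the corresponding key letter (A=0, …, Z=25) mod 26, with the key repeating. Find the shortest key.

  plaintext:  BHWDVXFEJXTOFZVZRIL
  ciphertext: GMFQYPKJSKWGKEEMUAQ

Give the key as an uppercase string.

FFJNDS

  i= 0: G-B =  5 → F
  i= 1: M-H =  5 → F
  i= 2: F-W =  9 → J
  i= 3: Q-D = 13 → N
  i= 4: Y-V =  3 → D
  i= 5: P-X = 18 → S
  i= 6: K-F =  5 → F
  i= 7: J-E =  5 → F
  i= 8: S-J =  9 → J
  i= 9: K-X = 13 → N
  i=10: W-T =  3 → D
  i=11: G-O = 18 → S
  i=12: K-F =  5 → F
  i=13: E-Z =  5 → F
  i=14: E-V =  9 → J
  i=15: M-Z = 13 → N
  i=16: U-R =  3 → D
  i=17: A-I = 18 → S
  i=18: Q-L =  5 → F
  shifts repeat with period 6: FFJNDS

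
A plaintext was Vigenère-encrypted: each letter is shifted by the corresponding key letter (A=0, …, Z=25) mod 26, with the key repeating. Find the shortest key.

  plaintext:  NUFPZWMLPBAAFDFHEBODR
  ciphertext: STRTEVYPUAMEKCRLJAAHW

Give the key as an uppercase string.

FZME

  i= 0: S-N =  5 → F
  i= 1: T-U = 25 → Z
  i= 2: R-F = 12 → M
  i= 3: T-P =  4 → E
  i= 4: E-Z =  5 → F
  i= 5: V-W = 25 → Z
  i= 6: Y-M = 12 → M
  i= 7: P-L =  4 → E
  i= 8: U-P =  5 → F
  i= 9: A-B = 25 → Z
  i=10: M-A = 12 → M
  i=11: E-A =  4 → E
  i=12: K-F =  5 → F
  i=13: C-D = 25 → Z
  i=14: R-F = 12 → M
  i=15: L-H =  4 → E
  i=16: J-E =  5 → F
  i=17: A-B = 25 → Z
  i=18: A-O = 12 → M
  i=19: H-D =  4 → E
  i=20: W-R =  5 → F
  shifts repeat with period 4: FZME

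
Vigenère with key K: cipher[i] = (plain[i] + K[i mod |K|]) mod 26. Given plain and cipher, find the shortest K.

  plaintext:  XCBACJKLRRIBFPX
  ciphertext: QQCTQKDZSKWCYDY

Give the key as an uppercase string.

TOB

  i= 0: Q-X = 19 → T
  i= 1: Q-C = 14 → O
  i= 2: C-B =  1 → B
  i= 3: T-A = 19 → T
  i= 4: Q-C = 14 → O
  i= 5: K-J =  1 → B
  i= 6: D-K = 19 → T
  i= 7: Z-L = 14 → O
  i= 8: S-R =  1 → B
  i= 9: K-R = 19 → T
  i=10: W-I = 14 → O
  i=11: C-B =  1 → B
  i=12: Y-F = 19 → T
  i=13: D-P = 14 → O
  i=14: Y-X =  1 → B
  shifts repeat with period 3: TOB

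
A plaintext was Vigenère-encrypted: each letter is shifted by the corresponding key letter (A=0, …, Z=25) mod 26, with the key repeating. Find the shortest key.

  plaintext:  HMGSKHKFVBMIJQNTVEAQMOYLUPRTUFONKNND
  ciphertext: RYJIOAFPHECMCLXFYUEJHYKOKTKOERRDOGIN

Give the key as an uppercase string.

KMDQETV

  i= 0: R-H = 10 → K
  i= 1: Y-M = 12 → M
  i= 2: J-G =  3 → D
  i= 3: I-S = 16 → Q
  i= 4: O-K =  4 → E
  i= 5: A-H = 19 → T
  i= 6: F-K = 21 → V
  i= 7: P-F = 10 → K
  i= 8: H-V = 12 → M
  i= 9: E-B =  3 → D
  i=10: C-M = 16 → Q
  i=11: M-I =  4 → E
  i=12: C-J = 19 → T
  i=13: L-Q = 21 → V
  i=14: X-N = 10 → K
  i=15: F-T = 12 → M
  i=16: Y-V =  3 → D
  i=17: U-E = 16 → Q
  i=18: E-A =  4 → E
  i=19: J-Q = 19 → T
  i=20: H-M = 21 → V
  i=21: Y-O = 10 → K
  i=22: K-Y = 12 → M
  i=23: O-L =  3 → D
  i=24: K-U = 16 → Q
  i=25: T-P =  4 → E
  i=26: K-R = 19 → T
  i=27: O-T = 21 → V
  i=28: E-U = 10 → K
  i=29: R-F = 12 → M
  i=30: R-O =  3 → D
  i=31: D-N = 16 → Q
  i=32: O-K =  4 → E
  i=33: G-N = 19 → T
  i=34: I-N = 21 → V
  i=35: N-D = 10 → K
  shifts repeat with period 7: KMDQETV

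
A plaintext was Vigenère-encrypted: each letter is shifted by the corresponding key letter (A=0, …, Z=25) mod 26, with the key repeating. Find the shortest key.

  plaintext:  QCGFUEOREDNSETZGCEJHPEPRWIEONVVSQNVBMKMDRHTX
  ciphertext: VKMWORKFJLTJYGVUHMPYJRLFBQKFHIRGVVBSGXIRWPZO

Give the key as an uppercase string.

FIGRUNWO

  i= 0: V-Q =  5 → F
  i= 1: K-C =  8 → I
  i= 2: M-G =  6 → G
  i= 3: W-F = 17 → R
  i= 4: O-U = 20 → U
  i= 5: R-E = 13 → N
  i= 6: K-O = 22 → W
  i= 7: F-R = 14 → O
  i= 8: J-E =  5 → F
  i= 9: L-D =  8 → I
  i=10: T-N =  6 → G
  i=11: J-S = 17 → R
  i=12: Y-E = 20 → U
  i=13: G-T = 13 → N
  i=14: V-Z = 22 → W
  i=15: U-G = 14 → O
  i=16: H-C =  5 → F
  i=17: M-E =  8 → I
  i=18: P-J =  6 → G
  i=19: Y-H = 17 → R
  i=20: J-P = 20 → U
  i=21: R-E = 13 → N
  i=22: L-P = 22 → W
  i=23: F-R = 14 → O
  i=24: B-W =  5 → F
  i=25: Q-I =  8 → I
  i=26: K-E =  6 → G
  i=27: F-O = 17 → R
  i=28: H-N = 20 → U
  i=29: I-V = 13 → N
  i=30: R-V = 22 → W
  i=31: G-S = 14 → O
  i=32: V-Q =  5 → F
  i=33: V-N =  8 → I
  i=34: B-V =  6 → G
  i=35: S-B = 17 → R
  i=36: G-M = 20 → U
  i=37: X-K = 13 → N
  i=38: I-M = 22 → W
  i=39: R-D = 14 → O
  i=40: W-R =  5 → F
  i=41: P-H =  8 → I
  i=42: Z-T =  6 → G
  i=43: O-X = 17 → R
  shifts repeat with period 8: FIGRUNWO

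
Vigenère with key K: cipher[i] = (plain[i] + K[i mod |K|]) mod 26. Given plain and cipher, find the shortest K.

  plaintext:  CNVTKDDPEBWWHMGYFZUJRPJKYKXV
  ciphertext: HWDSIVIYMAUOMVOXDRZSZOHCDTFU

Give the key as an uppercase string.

  i= 0: H-C =  5 → F
  i= 1: W-N =  9 → J
  i= 2: D-V =  8 → I
  i= 3: S-T = 25 → Z
  i= 4: I-K = 24 → Y
  i= 5: V-D = 18 → S
  i= 6: I-D =  5 → F
  i= 7: Y-P =  9 → J
  i= 8: M-E =  8 → I
  i= 9: A-B = 25 → Z
  i=10: U-W = 24 → Y
  i=11: O-W = 18 → S
  i=12: M-H =  5 → F
  i=13: V-M =  9 → J
  i=14: O-G =  8 → I
  i=15: X-Y = 25 → Z
  i=16: D-F = 24 → Y
  i=17: R-Z = 18 → S
  i=18: Z-U =  5 → F
  i=19: S-J =  9 → J
  i=20: Z-R =  8 → I
  i=21: O-P = 25 → Z
  i=22: H-J = 24 → Y
  i=23: C-K = 18 → S
  i=24: D-Y =  5 → F
  i=25: T-K =  9 → J
  i=26: F-X =  8 → I
  i=27: U-V = 25 → Z
  shifts repeat with period 6: FJIZYS

FJIZYS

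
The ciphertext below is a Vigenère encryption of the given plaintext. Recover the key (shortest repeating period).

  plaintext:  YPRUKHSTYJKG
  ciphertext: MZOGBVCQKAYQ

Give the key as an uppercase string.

  i= 0: M-Y = 14 → O
  i= 1: Z-P = 10 → K
  i= 2: O-R = 23 → X
  i= 3: G-U = 12 → M
  i= 4: B-K = 17 → R
  i= 5: V-H = 14 → O
  i= 6: C-S = 10 → K
  i= 7: Q-T = 23 → X
  i= 8: K-Y = 12 → M
  i= 9: A-J = 17 → R
  i=10: Y-K = 14 → O
  i=11: Q-G = 10 → K
  shifts repeat with period 5: OKXMR

OKXMR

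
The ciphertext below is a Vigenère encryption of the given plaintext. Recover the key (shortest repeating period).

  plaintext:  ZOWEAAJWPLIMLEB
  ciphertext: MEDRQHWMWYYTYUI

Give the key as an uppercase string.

  i= 0: M-Z = 13 → N
  i= 1: E-O = 16 → Q
  i= 2: D-W =  7 → H
  i= 3: R-E = 13 → N
  i= 4: Q-A = 16 → Q
  i= 5: H-A =  7 → H
  i= 6: W-J = 13 → N
  i= 7: M-W = 16 → Q
  i= 8: W-P =  7 → H
  i= 9: Y-L = 13 → N
  i=10: Y-I = 16 → Q
  i=11: T-M =  7 → H
  i=12: Y-L = 13 → N
  i=13: U-E = 16 → Q
  i=14: I-B =  7 → H
  shifts repeat with period 3: NQH

NQH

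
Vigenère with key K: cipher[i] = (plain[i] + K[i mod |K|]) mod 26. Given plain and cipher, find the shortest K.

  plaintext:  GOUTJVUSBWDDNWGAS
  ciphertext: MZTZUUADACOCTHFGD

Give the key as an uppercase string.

GLZ

  i= 0: M-G =  6 → G
  i= 1: Z-O = 11 → L
  i= 2: T-U = 25 → Z
  i= 3: Z-T =  6 → G
  i= 4: U-J = 11 → L
  i= 5: U-V = 25 → Z
  i= 6: A-U =  6 → G
  i= 7: D-S = 11 → L
  i= 8: A-B = 25 → Z
  i= 9: C-W =  6 → G
  i=10: O-D = 11 → L
  i=11: C-D = 25 → Z
  i=12: T-N =  6 → G
  i=13: H-W = 11 → L
  i=14: F-G = 25 → Z
  i=15: G-A =  6 → G
  i=16: D-S = 11 → L
  shifts repeat with period 3: GLZ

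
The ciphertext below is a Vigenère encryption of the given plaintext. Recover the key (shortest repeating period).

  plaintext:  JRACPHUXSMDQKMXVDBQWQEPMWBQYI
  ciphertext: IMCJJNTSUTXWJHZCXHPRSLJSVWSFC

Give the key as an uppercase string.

ZVCHUG

  i= 0: I-J = 25 → Z
  i= 1: M-R = 21 → V
  i= 2: C-A =  2 → C
  i= 3: J-C =  7 → H
  i= 4: J-P = 20 → U
  i= 5: N-H =  6 → G
  i= 6: T-U = 25 → Z
  i= 7: S-X = 21 → V
  i= 8: U-S =  2 → C
  i= 9: T-M =  7 → H
  i=10: X-D = 20 → U
  i=11: W-Q =  6 → G
  i=12: J-K = 25 → Z
  i=13: H-M = 21 → V
  i=14: Z-X =  2 → C
  i=15: C-V =  7 → H
  i=16: X-D = 20 → U
  i=17: H-B =  6 → G
  i=18: P-Q = 25 → Z
  i=19: R-W = 21 → V
  i=20: S-Q =  2 → C
  i=21: L-E =  7 → H
  i=22: J-P = 20 → U
  i=23: S-M =  6 → G
  i=24: V-W = 25 → Z
  i=25: W-B = 21 → V
  i=26: S-Q =  2 → C
  i=27: F-Y =  7 → H
  i=28: C-I = 20 → U
  shifts repeat with period 6: ZVCHUG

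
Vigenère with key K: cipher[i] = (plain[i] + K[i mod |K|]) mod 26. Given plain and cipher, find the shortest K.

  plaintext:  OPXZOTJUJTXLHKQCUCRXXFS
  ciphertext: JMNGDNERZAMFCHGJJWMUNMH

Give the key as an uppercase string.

  i= 0: J-O = 21 → V
  i= 1: M-P = 23 → X
  i= 2: N-X = 16 → Q
  i= 3: G-Z =  7 → H
  i= 4: D-O = 15 → P
  i= 5: N-T = 20 → U
  i= 6: E-J = 21 → V
  i= 7: R-U = 23 → X
  i= 8: Z-J = 16 → Q
  i= 9: A-T =  7 → H
  i=10: M-X = 15 → P
  i=11: F-L = 20 → U
  i=12: C-H = 21 → V
  i=13: H-K = 23 → X
  i=14: G-Q = 16 → Q
  i=15: J-C =  7 → H
  i=16: J-U = 15 → P
  i=17: W-C = 20 → U
  i=18: M-R = 21 → V
  i=19: U-X = 23 → X
  i=20: N-X = 16 → Q
  i=21: M-F =  7 → H
  i=22: H-S = 15 → P
  shifts repeat with period 6: VXQHPU

VXQHPU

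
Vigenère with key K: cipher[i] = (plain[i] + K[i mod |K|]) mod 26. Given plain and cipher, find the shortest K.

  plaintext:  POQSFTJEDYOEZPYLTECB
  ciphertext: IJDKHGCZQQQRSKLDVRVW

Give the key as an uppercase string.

TVNSCN

  i= 0: I-P = 19 → T
  i= 1: J-O = 21 → V
  i= 2: D-Q = 13 → N
  i= 3: K-S = 18 → S
  i= 4: H-F =  2 → C
  i= 5: G-T = 13 → N
  i= 6: C-J = 19 → T
  i= 7: Z-E = 21 → V
  i= 8: Q-D = 13 → N
  i= 9: Q-Y = 18 → S
  i=10: Q-O =  2 → C
  i=11: R-E = 13 → N
  i=12: S-Z = 19 → T
  i=13: K-P = 21 → V
  i=14: L-Y = 13 → N
  i=15: D-L = 18 → S
  i=16: V-T =  2 → C
  i=17: R-E = 13 → N
  i=18: V-C = 19 → T
  i=19: W-B = 21 → V
  shifts repeat with period 6: TVNSCN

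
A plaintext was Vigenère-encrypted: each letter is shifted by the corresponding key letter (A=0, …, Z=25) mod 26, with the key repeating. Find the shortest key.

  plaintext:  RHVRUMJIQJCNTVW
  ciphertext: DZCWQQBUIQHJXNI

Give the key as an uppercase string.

  i= 0: D-R = 12 → M
  i= 1: Z-H = 18 → S
  i= 2: C-V =  7 → H
  i= 3: W-R =  5 → F
  i= 4: Q-U = 22 → W
  i= 5: Q-M =  4 → E
  i= 6: B-J = 18 → S
  i= 7: U-I = 12 → M
  i= 8: I-Q = 18 → S
  i= 9: Q-J =  7 → H
  i=10: H-C =  5 → F
  i=11: J-N = 22 → W
  i=12: X-T =  4 → E
  i=13: N-V = 18 → S
  i=14: I-W = 12 → M
  shifts repeat with period 7: MSHFWES

MSHFWES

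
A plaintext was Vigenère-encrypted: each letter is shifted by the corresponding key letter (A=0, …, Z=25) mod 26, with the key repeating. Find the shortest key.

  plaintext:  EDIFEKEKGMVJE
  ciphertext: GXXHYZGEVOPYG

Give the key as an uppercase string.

CUP

  i= 0: G-E =  2 → C
  i= 1: X-D = 20 → U
  i= 2: X-I = 15 → P
  i= 3: H-F =  2 → C
  i= 4: Y-E = 20 → U
  i= 5: Z-K = 15 → P
  i= 6: G-E =  2 → C
  i= 7: E-K = 20 → U
  i= 8: V-G = 15 → P
  i= 9: O-M =  2 → C
  i=10: P-V = 20 → U
  i=11: Y-J = 15 → P
  i=12: G-E =  2 → C
  shifts repeat with period 3: CUP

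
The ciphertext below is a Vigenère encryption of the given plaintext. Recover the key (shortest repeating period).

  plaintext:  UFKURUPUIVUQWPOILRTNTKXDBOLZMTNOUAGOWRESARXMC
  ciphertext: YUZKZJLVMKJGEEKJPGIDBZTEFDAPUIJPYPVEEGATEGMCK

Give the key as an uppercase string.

EPPQIPWB

  i= 0: Y-U =  4 → E
  i= 1: U-F = 15 → P
  i= 2: Z-K = 15 → P
  i= 3: K-U = 16 → Q
  i= 4: Z-R =  8 → I
  i= 5: J-U = 15 → P
  i= 6: L-P = 22 → W
  i= 7: V-U =  1 → B
  i= 8: M-I =  4 → E
  i= 9: K-V = 15 → P
  i=10: J-U = 15 → P
  i=11: G-Q = 16 → Q
  i=12: E-W =  8 → I
  i=13: E-P = 15 → P
  i=14: K-O = 22 → W
  i=15: J-I =  1 → B
  i=16: P-L =  4 → E
  i=17: G-R = 15 → P
  i=18: I-T = 15 → P
  i=19: D-N = 16 → Q
  i=20: B-T =  8 → I
  i=21: Z-K = 15 → P
  i=22: T-X = 22 → W
  i=23: E-D =  1 → B
  i=24: F-B =  4 → E
  i=25: D-O = 15 → P
  i=26: A-L = 15 → P
  i=27: P-Z = 16 → Q
  i=28: U-M =  8 → I
  i=29: I-T = 15 → P
  i=30: J-N = 22 → W
  i=31: P-O =  1 → B
  i=32: Y-U =  4 → E
  i=33: P-A = 15 → P
  i=34: V-G = 15 → P
  i=35: E-O = 16 → Q
  i=36: E-W =  8 → I
  i=37: G-R = 15 → P
  i=38: A-E = 22 → W
  i=39: T-S =  1 → B
  i=40: E-A =  4 → E
  i=41: G-R = 15 → P
  i=42: M-X = 15 → P
  i=43: C-M = 16 → Q
  i=44: K-C =  8 → I
  shifts repeat with period 8: EPPQIPWB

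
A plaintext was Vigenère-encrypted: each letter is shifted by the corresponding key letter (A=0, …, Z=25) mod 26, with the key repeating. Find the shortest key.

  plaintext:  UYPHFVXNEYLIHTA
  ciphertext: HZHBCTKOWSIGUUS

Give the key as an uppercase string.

NBSUXY

  i= 0: H-U = 13 → N
  i= 1: Z-Y =  1 → B
  i= 2: H-P = 18 → S
  i= 3: B-H = 20 → U
  i= 4: C-F = 23 → X
  i= 5: T-V = 24 → Y
  i= 6: K-X = 13 → N
  i= 7: O-N =  1 → B
  i= 8: W-E = 18 → S
  i= 9: S-Y = 20 → U
  i=10: I-L = 23 → X
  i=11: G-I = 24 → Y
  i=12: U-H = 13 → N
  i=13: U-T =  1 → B
  i=14: S-A = 18 → S
  shifts repeat with period 6: NBSUXY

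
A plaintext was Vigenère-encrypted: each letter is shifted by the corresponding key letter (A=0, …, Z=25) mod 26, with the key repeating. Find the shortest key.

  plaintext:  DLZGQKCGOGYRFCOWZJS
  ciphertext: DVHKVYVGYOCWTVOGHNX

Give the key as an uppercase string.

AKIEFOT

  i= 0: D-D =  0 → A
  i= 1: V-L = 10 → K
  i= 2: H-Z =  8 → I
  i= 3: K-G =  4 → E
  i= 4: V-Q =  5 → F
  i= 5: Y-K = 14 → O
  i= 6: V-C = 19 → T
  i= 7: G-G =  0 → A
  i= 8: Y-O = 10 → K
  i= 9: O-G =  8 → I
  i=10: C-Y =  4 → E
  i=11: W-R =  5 → F
  i=12: T-F = 14 → O
  i=13: V-C = 19 → T
  i=14: O-O =  0 → A
  i=15: G-W = 10 → K
  i=16: H-Z =  8 → I
  i=17: N-J =  4 → E
  i=18: X-S =  5 → F
  shifts repeat with period 7: AKIEFOT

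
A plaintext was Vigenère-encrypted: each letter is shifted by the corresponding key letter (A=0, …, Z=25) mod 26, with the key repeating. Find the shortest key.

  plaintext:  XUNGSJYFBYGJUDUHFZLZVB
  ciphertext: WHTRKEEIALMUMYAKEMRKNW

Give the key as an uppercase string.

ZNGLSVGD

  i= 0: W-X = 25 → Z
  i= 1: H-U = 13 → N
  i= 2: T-N =  6 → G
  i= 3: R-G = 11 → L
  i= 4: K-S = 18 → S
  i= 5: E-J = 21 → V
  i= 6: E-Y =  6 → G
  i= 7: I-F =  3 → D
  i= 8: A-B = 25 → Z
  i= 9: L-Y = 13 → N
  i=10: M-G =  6 → G
  i=11: U-J = 11 → L
  i=12: M-U = 18 → S
  i=13: Y-D = 21 → V
  i=14: A-U =  6 → G
  i=15: K-H =  3 → D
  i=16: E-F = 25 → Z
  i=17: M-Z = 13 → N
  i=18: R-L =  6 → G
  i=19: K-Z = 11 → L
  i=20: N-V = 18 → S
  i=21: W-B = 21 → V
  shifts repeat with period 8: ZNGLSVGD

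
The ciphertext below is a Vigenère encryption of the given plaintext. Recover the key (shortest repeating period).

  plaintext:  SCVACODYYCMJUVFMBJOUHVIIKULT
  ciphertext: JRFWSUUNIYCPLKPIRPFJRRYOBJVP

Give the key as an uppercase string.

RPKWQG

  i= 0: J-S = 17 → R
  i= 1: R-C = 15 → P
  i= 2: F-V = 10 → K
  i= 3: W-A = 22 → W
  i= 4: S-C = 16 → Q
  i= 5: U-O =  6 → G
  i= 6: U-D = 17 → R
  i= 7: N-Y = 15 → P
  i= 8: I-Y = 10 → K
  i= 9: Y-C = 22 → W
  i=10: C-M = 16 → Q
  i=11: P-J =  6 → G
  i=12: L-U = 17 → R
  i=13: K-V = 15 → P
  i=14: P-F = 10 → K
  i=15: I-M = 22 → W
  i=16: R-B = 16 → Q
  i=17: P-J =  6 → G
  i=18: F-O = 17 → R
  i=19: J-U = 15 → P
  i=20: R-H = 10 → K
  i=21: R-V = 22 → W
  i=22: Y-I = 16 → Q
  i=23: O-I =  6 → G
  i=24: B-K = 17 → R
  i=25: J-U = 15 → P
  i=26: V-L = 10 → K
  i=27: P-T = 22 → W
  shifts repeat with period 6: RPKWQG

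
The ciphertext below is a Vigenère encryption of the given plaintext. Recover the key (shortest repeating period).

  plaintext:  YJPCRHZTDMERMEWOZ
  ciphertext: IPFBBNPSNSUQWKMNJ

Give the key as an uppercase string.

KGQZ

  i= 0: I-Y = 10 → K
  i= 1: P-J =  6 → G
  i= 2: F-P = 16 → Q
  i= 3: B-C = 25 → Z
  i= 4: B-R = 10 → K
  i= 5: N-H =  6 → G
  i= 6: P-Z = 16 → Q
  i= 7: S-T = 25 → Z
  i= 8: N-D = 10 → K
  i= 9: S-M =  6 → G
  i=10: U-E = 16 → Q
  i=11: Q-R = 25 → Z
  i=12: W-M = 10 → K
  i=13: K-E =  6 → G
  i=14: M-W = 16 → Q
  i=15: N-O = 25 → Z
  i=16: J-Z = 10 → K
  shifts repeat with period 4: KGQZ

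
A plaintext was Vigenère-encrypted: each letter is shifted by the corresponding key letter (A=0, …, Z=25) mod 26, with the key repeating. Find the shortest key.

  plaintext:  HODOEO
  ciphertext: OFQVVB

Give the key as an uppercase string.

HRN

  i= 0: O-H =  7 → H
  i= 1: F-O = 17 → R
  i= 2: Q-D = 13 → N
  i= 3: V-O =  7 → H
  i= 4: V-E = 17 → R
  i= 5: B-O = 13 → N
  shifts repeat with period 3: HRN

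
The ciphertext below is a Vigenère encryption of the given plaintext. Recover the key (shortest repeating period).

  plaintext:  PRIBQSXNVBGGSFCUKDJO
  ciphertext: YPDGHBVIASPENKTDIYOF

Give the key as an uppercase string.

JYVFR

  i= 0: Y-P =  9 → J
  i= 1: P-R = 24 → Y
  i= 2: D-I = 21 → V
  i= 3: G-B =  5 → F
  i= 4: H-Q = 17 → R
  i= 5: B-S =  9 → J
  i= 6: V-X = 24 → Y
  i= 7: I-N = 21 → V
  i= 8: A-V =  5 → F
  i= 9: S-B = 17 → R
  i=10: P-G =  9 → J
  i=11: E-G = 24 → Y
  i=12: N-S = 21 → V
  i=13: K-F =  5 → F
  i=14: T-C = 17 → R
  i=15: D-U =  9 → J
  i=16: I-K = 24 → Y
  i=17: Y-D = 21 → V
  i=18: O-J =  5 → F
  i=19: F-O = 17 → R
  shifts repeat with period 5: JYVFR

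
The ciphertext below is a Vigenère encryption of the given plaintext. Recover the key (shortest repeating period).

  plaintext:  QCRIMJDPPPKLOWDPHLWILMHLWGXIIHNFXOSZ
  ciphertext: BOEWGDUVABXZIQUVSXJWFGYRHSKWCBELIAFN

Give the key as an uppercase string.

  i= 0: B-Q = 11 → L
  i= 1: O-C = 12 → M
  i= 2: E-R = 13 → N
  i= 3: W-I = 14 → O
  i= 4: G-M = 20 → U
  i= 5: D-J = 20 → U
  i= 6: U-D = 17 → R
  i= 7: V-P =  6 → G
  i= 8: A-P = 11 → L
  i= 9: B-P = 12 → M
  i=10: X-K = 13 → N
  i=11: Z-L = 14 → O
  i=12: I-O = 20 → U
  i=13: Q-W = 20 → U
  i=14: U-D = 17 → R
  i=15: V-P =  6 → G
  i=16: S-H = 11 → L
  i=17: X-L = 12 → M
  i=18: J-W = 13 → N
  i=19: W-I = 14 → O
  i=20: F-L = 20 → U
  i=21: G-M = 20 → U
  i=22: Y-H = 17 → R
  i=23: R-L =  6 → G
  i=24: H-W = 11 → L
  i=25: S-G = 12 → M
  i=26: K-X = 13 → N
  i=27: W-I = 14 → O
  i=28: C-I = 20 → U
  i=29: B-H = 20 → U
  i=30: E-N = 17 → R
  i=31: L-F =  6 → G
  i=32: I-X = 11 → L
  i=33: A-O = 12 → M
  i=34: F-S = 13 → N
  i=35: N-Z = 14 → O
  shifts repeat with period 8: LMNOUURG

LMNOUURG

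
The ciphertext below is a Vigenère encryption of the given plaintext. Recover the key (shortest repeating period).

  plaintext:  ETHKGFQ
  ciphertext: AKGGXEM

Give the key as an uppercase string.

WRZ

  i= 0: A-E = 22 → W
  i= 1: K-T = 17 → R
  i= 2: G-H = 25 → Z
  i= 3: G-K = 22 → W
  i= 4: X-G = 17 → R
  i= 5: E-F = 25 → Z
  i= 6: M-Q = 22 → W
  shifts repeat with period 3: WRZ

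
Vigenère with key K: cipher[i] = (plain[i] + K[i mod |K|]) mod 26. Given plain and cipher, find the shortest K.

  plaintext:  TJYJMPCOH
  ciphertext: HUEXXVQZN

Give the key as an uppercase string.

  i= 0: H-T = 14 → O
  i= 1: U-J = 11 → L
  i= 2: E-Y =  6 → G
  i= 3: X-J = 14 → O
  i= 4: X-M = 11 → L
  i= 5: V-P =  6 → G
  i= 6: Q-C = 14 → O
  i= 7: Z-O = 11 → L
  i= 8: N-H =  6 → G
  shifts repeat with period 3: OLG

OLG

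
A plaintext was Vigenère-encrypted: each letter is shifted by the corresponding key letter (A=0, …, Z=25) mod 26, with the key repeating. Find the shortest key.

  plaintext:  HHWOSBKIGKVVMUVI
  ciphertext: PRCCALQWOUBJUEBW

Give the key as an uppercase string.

  i= 0: P-H =  8 → I
  i= 1: R-H = 10 → K
  i= 2: C-W =  6 → G
  i= 3: C-O = 14 → O
  i= 4: A-S =  8 → I
  i= 5: L-B = 10 → K
  i= 6: Q-K =  6 → G
  i= 7: W-I = 14 → O
  i= 8: O-G =  8 → I
  i= 9: U-K = 10 → K
  i=10: B-V =  6 → G
  i=11: J-V = 14 → O
  i=12: U-M =  8 → I
  i=13: E-U = 10 → K
  i=14: B-V =  6 → G
  i=15: W-I = 14 → O
  shifts repeat with period 4: IKGO

IKGO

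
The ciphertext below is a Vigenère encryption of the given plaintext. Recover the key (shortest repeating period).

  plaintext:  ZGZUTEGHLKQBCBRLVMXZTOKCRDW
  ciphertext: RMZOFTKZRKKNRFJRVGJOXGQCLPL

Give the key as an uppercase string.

SGAUMPE

  i= 0: R-Z = 18 → S
  i= 1: M-G =  6 → G
  i= 2: Z-Z =  0 → A
  i= 3: O-U = 20 → U
  i= 4: F-T = 12 → M
  i= 5: T-E = 15 → P
  i= 6: K-G =  4 → E
  i= 7: Z-H = 18 → S
  i= 8: R-L =  6 → G
  i= 9: K-K =  0 → A
  i=10: K-Q = 20 → U
  i=11: N-B = 12 → M
  i=12: R-C = 15 → P
  i=13: F-B =  4 → E
  i=14: J-R = 18 → S
  i=15: R-L =  6 → G
  i=16: V-V =  0 → A
  i=17: G-M = 20 → U
  i=18: J-X = 12 → M
  i=19: O-Z = 15 → P
  i=20: X-T =  4 → E
  i=21: G-O = 18 → S
  i=22: Q-K =  6 → G
  i=23: C-C =  0 → A
  i=24: L-R = 20 → U
  i=25: P-D = 12 → M
  i=26: L-W = 15 → P
  shifts repeat with period 7: SGAUMPE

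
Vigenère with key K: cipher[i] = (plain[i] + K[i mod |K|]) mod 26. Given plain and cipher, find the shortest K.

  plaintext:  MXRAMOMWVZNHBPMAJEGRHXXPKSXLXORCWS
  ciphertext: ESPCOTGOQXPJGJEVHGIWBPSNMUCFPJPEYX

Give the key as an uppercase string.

SVYCCFU

  i= 0: E-M = 18 → S
  i= 1: S-X = 21 → V
  i= 2: P-R = 24 → Y
  i= 3: C-A =  2 → C
  i= 4: O-M =  2 → C
  i= 5: T-O =  5 → F
  i= 6: G-M = 20 → U
  i= 7: O-W = 18 → S
  i= 8: Q-V = 21 → V
  i= 9: X-Z = 24 → Y
  i=10: P-N =  2 → C
  i=11: J-H =  2 → C
  i=12: G-B =  5 → F
  i=13: J-P = 20 → U
  i=14: E-M = 18 → S
  i=15: V-A = 21 → V
  i=16: H-J = 24 → Y
  i=17: G-E =  2 → C
  i=18: I-G =  2 → C
  i=19: W-R =  5 → F
  i=20: B-H = 20 → U
  i=21: P-X = 18 → S
  i=22: S-X = 21 → V
  i=23: N-P = 24 → Y
  i=24: M-K =  2 → C
  i=25: U-S =  2 → C
  i=26: C-X =  5 → F
  i=27: F-L = 20 → U
  i=28: P-X = 18 → S
  i=29: J-O = 21 → V
  i=30: P-R = 24 → Y
  i=31: E-C =  2 → C
  i=32: Y-W =  2 → C
  i=33: X-S =  5 → F
  shifts repeat with period 7: SVYCCFU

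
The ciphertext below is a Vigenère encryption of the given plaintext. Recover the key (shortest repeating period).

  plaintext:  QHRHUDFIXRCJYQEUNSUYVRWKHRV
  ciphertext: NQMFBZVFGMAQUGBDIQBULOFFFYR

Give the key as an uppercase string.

  i= 0: N-Q = 23 → X
  i= 1: Q-H =  9 → J
  i= 2: M-R = 21 → V
  i= 3: F-H = 24 → Y
  i= 4: B-U =  7 → H
  i= 5: Z-D = 22 → W
  i= 6: V-F = 16 → Q
  i= 7: F-I = 23 → X
  i= 8: G-X =  9 → J
  i= 9: M-R = 21 → V
  i=10: A-C = 24 → Y
  i=11: Q-J =  7 → H
  i=12: U-Y = 22 → W
  i=13: G-Q = 16 → Q
  i=14: B-E = 23 → X
  i=15: D-U =  9 → J
  i=16: I-N = 21 → V
  i=17: Q-S = 24 → Y
  i=18: B-U =  7 → H
  i=19: U-Y = 22 → W
  i=20: L-V = 16 → Q
  i=21: O-R = 23 → X
  i=22: F-W =  9 → J
  i=23: F-K = 21 → V
  i=24: F-H = 24 → Y
  i=25: Y-R =  7 → H
  i=26: R-V = 22 → W
  shifts repeat with period 7: XJVYHWQ

XJVYHWQ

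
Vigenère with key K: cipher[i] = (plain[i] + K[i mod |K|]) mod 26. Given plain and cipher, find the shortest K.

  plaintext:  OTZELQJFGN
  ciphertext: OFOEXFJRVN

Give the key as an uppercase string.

  i= 0: O-O =  0 → A
  i= 1: F-T = 12 → M
  i= 2: O-Z = 15 → P
  i= 3: E-E =  0 → A
  i= 4: X-L = 12 → M
  i= 5: F-Q = 15 → P
  i= 6: J-J =  0 → A
  i= 7: R-F = 12 → M
  i= 8: V-G = 15 → P
  i= 9: N-N =  0 → A
  shifts repeat with period 3: AMP

AMP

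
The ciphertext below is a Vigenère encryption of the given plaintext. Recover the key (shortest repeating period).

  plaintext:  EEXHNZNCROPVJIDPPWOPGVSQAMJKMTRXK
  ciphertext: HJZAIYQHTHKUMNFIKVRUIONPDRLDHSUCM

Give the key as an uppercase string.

DFCTVZ

  i= 0: H-E =  3 → D
  i= 1: J-E =  5 → F
  i= 2: Z-X =  2 → C
  i= 3: A-H = 19 → T
  i= 4: I-N = 21 → V
  i= 5: Y-Z = 25 → Z
  i= 6: Q-N =  3 → D
  i= 7: H-C =  5 → F
  i= 8: T-R =  2 → C
  i= 9: H-O = 19 → T
  i=10: K-P = 21 → V
  i=11: U-V = 25 → Z
  i=12: M-J =  3 → D
  i=13: N-I =  5 → F
  i=14: F-D =  2 → C
  i=15: I-P = 19 → T
  i=16: K-P = 21 → V
  i=17: V-W = 25 → Z
  i=18: R-O =  3 → D
  i=19: U-P =  5 → F
  i=20: I-G =  2 → C
  i=21: O-V = 19 → T
  i=22: N-S = 21 → V
  i=23: P-Q = 25 → Z
  i=24: D-A =  3 → D
  i=25: R-M =  5 → F
  i=26: L-J =  2 → C
  i=27: D-K = 19 → T
  i=28: H-M = 21 → V
  i=29: S-T = 25 → Z
  i=30: U-R =  3 → D
  i=31: C-X =  5 → F
  i=32: M-K =  2 → C
  shifts repeat with period 6: DFCTVZ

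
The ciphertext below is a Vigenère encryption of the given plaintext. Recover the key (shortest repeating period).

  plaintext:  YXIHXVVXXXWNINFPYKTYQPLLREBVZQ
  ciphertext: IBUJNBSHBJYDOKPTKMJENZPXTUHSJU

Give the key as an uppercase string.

KEMCQGX

  i= 0: I-Y = 10 → K
  i= 1: B-X =  4 → E
  i= 2: U-I = 12 → M
  i= 3: J-H =  2 → C
  i= 4: N-X = 16 → Q
  i= 5: B-V =  6 → G
  i= 6: S-V = 23 → X
  i= 7: H-X = 10 → K
  i= 8: B-X =  4 → E
  i= 9: J-X = 12 → M
  i=10: Y-W =  2 → C
  i=11: D-N = 16 → Q
  i=12: O-I =  6 → G
  i=13: K-N = 23 → X
  i=14: P-F = 10 → K
  i=15: T-P =  4 → E
  i=16: K-Y = 12 → M
  i=17: M-K =  2 → C
  i=18: J-T = 16 → Q
  i=19: E-Y =  6 → G
  i=20: N-Q = 23 → X
  i=21: Z-P = 10 → K
  i=22: P-L =  4 → E
  i=23: X-L = 12 → M
  i=24: T-R =  2 → C
  i=25: U-E = 16 → Q
  i=26: H-B =  6 → G
  i=27: S-V = 23 → X
  i=28: J-Z = 10 → K
  i=29: U-Q =  4 → E
  shifts repeat with period 7: KEMCQGX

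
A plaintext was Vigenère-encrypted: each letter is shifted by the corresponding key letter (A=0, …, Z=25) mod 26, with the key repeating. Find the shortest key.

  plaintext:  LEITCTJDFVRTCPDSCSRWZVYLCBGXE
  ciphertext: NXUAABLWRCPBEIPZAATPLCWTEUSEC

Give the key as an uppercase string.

CTMHYI

  i= 0: N-L =  2 → C
  i= 1: X-E = 19 → T
  i= 2: U-I = 12 → M
  i= 3: A-T =  7 → H
  i= 4: A-C = 24 → Y
  i= 5: B-T =  8 → I
  i= 6: L-J =  2 → C
  i= 7: W-D = 19 → T
  i= 8: R-F = 12 → M
  i= 9: C-V =  7 → H
  i=10: P-R = 24 → Y
  i=11: B-T =  8 → I
  i=12: E-C =  2 → C
  i=13: I-P = 19 → T
  i=14: P-D = 12 → M
  i=15: Z-S =  7 → H
  i=16: A-C = 24 → Y
  i=17: A-S =  8 → I
  i=18: T-R =  2 → C
  i=19: P-W = 19 → T
  i=20: L-Z = 12 → M
  i=21: C-V =  7 → H
  i=22: W-Y = 24 → Y
  i=23: T-L =  8 → I
  i=24: E-C =  2 → C
  i=25: U-B = 19 → T
  i=26: S-G = 12 → M
  i=27: E-X =  7 → H
  i=28: C-E = 24 → Y
  shifts repeat with period 6: CTMHYI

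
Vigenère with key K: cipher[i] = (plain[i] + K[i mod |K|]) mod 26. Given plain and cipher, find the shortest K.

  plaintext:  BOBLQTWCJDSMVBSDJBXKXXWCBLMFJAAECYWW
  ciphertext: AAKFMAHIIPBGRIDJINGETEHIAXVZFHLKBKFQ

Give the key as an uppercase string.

ZMJUWHLG

  i= 0: A-B = 25 → Z
  i= 1: A-O = 12 → M
  i= 2: K-B =  9 → J
  i= 3: F-L = 20 → U
  i= 4: M-Q = 22 → W
  i= 5: A-T =  7 → H
  i= 6: H-W = 11 → L
  i= 7: I-C =  6 → G
  i= 8: I-J = 25 → Z
  i= 9: P-D = 12 → M
  i=10: B-S =  9 → J
  i=11: G-M = 20 → U
  i=12: R-V = 22 → W
  i=13: I-B =  7 → H
  i=14: D-S = 11 → L
  i=15: J-D =  6 → G
  i=16: I-J = 25 → Z
  i=17: N-B = 12 → M
  i=18: G-X =  9 → J
  i=19: E-K = 20 → U
  i=20: T-X = 22 → W
  i=21: E-X =  7 → H
  i=22: H-W = 11 → L
  i=23: I-C =  6 → G
  i=24: A-B = 25 → Z
  i=25: X-L = 12 → M
  i=26: V-M =  9 → J
  i=27: Z-F = 20 → U
  i=28: F-J = 22 → W
  i=29: H-A =  7 → H
  i=30: L-A = 11 → L
  i=31: K-E =  6 → G
  i=32: B-C = 25 → Z
  i=33: K-Y = 12 → M
  i=34: F-W =  9 → J
  i=35: Q-W = 20 → U
  shifts repeat with period 8: ZMJUWHLG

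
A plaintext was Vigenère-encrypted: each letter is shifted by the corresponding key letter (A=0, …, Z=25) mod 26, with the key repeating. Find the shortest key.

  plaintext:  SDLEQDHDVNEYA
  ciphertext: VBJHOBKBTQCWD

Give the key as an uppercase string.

DYY

  i= 0: V-S =  3 → D
  i= 1: B-D = 24 → Y
  i= 2: J-L = 24 → Y
  i= 3: H-E =  3 → D
  i= 4: O-Q = 24 → Y
  i= 5: B-D = 24 → Y
  i= 6: K-H =  3 → D
  i= 7: B-D = 24 → Y
  i= 8: T-V = 24 → Y
  i= 9: Q-N =  3 → D
  i=10: C-E = 24 → Y
  i=11: W-Y = 24 → Y
  i=12: D-A =  3 → D
  shifts repeat with period 3: DYY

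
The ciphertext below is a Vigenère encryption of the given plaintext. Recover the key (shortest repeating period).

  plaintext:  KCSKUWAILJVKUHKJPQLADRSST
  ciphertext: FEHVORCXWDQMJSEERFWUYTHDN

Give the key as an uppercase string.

  i= 0: F-K = 21 → V
  i= 1: E-C =  2 → C
  i= 2: H-S = 15 → P
  i= 3: V-K = 11 → L
  i= 4: O-U = 20 → U
  i= 5: R-W = 21 → V
  i= 6: C-A =  2 → C
  i= 7: X-I = 15 → P
  i= 8: W-L = 11 → L
  i= 9: D-J = 20 → U
  i=10: Q-V = 21 → V
  i=11: M-K =  2 → C
  i=12: J-U = 15 → P
  i=13: S-H = 11 → L
  i=14: E-K = 20 → U
  i=15: E-J = 21 → V
  i=16: R-P =  2 → C
  i=17: F-Q = 15 → P
  i=18: W-L = 11 → L
  i=19: U-A = 20 → U
  i=20: Y-D = 21 → V
  i=21: T-R =  2 → C
  i=22: H-S = 15 → P
  i=23: D-S = 11 → L
  i=24: N-T = 20 → U
  shifts repeat with period 5: VCPLU

VCPLU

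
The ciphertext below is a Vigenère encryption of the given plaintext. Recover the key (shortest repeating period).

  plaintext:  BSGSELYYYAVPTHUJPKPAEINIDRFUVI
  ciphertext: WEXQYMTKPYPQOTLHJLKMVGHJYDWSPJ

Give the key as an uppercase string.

  i= 0: W-B = 21 → V
  i= 1: E-S = 12 → M
  i= 2: X-G = 17 → R
  i= 3: Q-S = 24 → Y
  i= 4: Y-E = 20 → U
  i= 5: M-L =  1 → B
  i= 6: T-Y = 21 → V
  i= 7: K-Y = 12 → M
  i= 8: P-Y = 17 → R
  i= 9: Y-A = 24 → Y
  i=10: P-V = 20 → U
  i=11: Q-P =  1 → B
  i=12: O-T = 21 → V
  i=13: T-H = 12 → M
  i=14: L-U = 17 → R
  i=15: H-J = 24 → Y
  i=16: J-P = 20 → U
  i=17: L-K =  1 → B
  i=18: K-P = 21 → V
  i=19: M-A = 12 → M
  i=20: V-E = 17 → R
  i=21: G-I = 24 → Y
  i=22: H-N = 20 → U
  i=23: J-I =  1 → B
  i=24: Y-D = 21 → V
  i=25: D-R = 12 → M
  i=26: W-F = 17 → R
  i=27: S-U = 24 → Y
  i=28: P-V = 20 → U
  i=29: J-I =  1 → B
  shifts repeat with period 6: VMRYUB

VMRYUB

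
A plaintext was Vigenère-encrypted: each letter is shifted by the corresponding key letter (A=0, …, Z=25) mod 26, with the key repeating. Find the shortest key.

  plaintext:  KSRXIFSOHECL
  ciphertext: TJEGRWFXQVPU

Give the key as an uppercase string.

  i= 0: T-K =  9 → J
  i= 1: J-S = 17 → R
  i= 2: E-R = 13 → N
  i= 3: G-X =  9 → J
  i= 4: R-I =  9 → J
  i= 5: W-F = 17 → R
  i= 6: F-S = 13 → N
  i= 7: X-O =  9 → J
  i= 8: Q-H =  9 → J
  i= 9: V-E = 17 → R
  i=10: P-C = 13 → N
  i=11: U-L =  9 → J
  shifts repeat with period 4: JRNJ

JRNJ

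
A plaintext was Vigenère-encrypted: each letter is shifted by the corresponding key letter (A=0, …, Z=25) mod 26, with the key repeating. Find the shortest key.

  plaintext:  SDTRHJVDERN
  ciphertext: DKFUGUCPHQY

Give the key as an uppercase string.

LHMDZ

  i= 0: D-S = 11 → L
  i= 1: K-D =  7 → H
  i= 2: F-T = 12 → M
  i= 3: U-R =  3 → D
  i= 4: G-H = 25 → Z
  i= 5: U-J = 11 → L
  i= 6: C-V =  7 → H
  i= 7: P-D = 12 → M
  i= 8: H-E =  3 → D
  i= 9: Q-R = 25 → Z
  i=10: Y-N = 11 → L
  shifts repeat with period 5: LHMDZ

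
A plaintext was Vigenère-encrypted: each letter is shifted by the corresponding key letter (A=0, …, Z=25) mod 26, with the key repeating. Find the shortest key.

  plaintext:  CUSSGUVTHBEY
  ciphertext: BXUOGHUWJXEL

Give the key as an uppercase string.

ZDCWAN

  i= 0: B-C = 25 → Z
  i= 1: X-U =  3 → D
  i= 2: U-S =  2 → C
  i= 3: O-S = 22 → W
  i= 4: G-G =  0 → A
  i= 5: H-U = 13 → N
  i= 6: U-V = 25 → Z
  i= 7: W-T =  3 → D
  i= 8: J-H =  2 → C
  i= 9: X-B = 22 → W
  i=10: E-E =  0 → A
  i=11: L-Y = 13 → N
  shifts repeat with period 6: ZDCWAN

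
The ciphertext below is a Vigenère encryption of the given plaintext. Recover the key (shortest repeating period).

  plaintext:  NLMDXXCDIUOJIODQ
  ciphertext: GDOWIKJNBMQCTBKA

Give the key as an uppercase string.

TSCTLNHK

  i= 0: G-N = 19 → T
  i= 1: D-L = 18 → S
  i= 2: O-M =  2 → C
  i= 3: W-D = 19 → T
  i= 4: I-X = 11 → L
  i= 5: K-X = 13 → N
  i= 6: J-C =  7 → H
  i= 7: N-D = 10 → K
  i= 8: B-I = 19 → T
  i= 9: M-U = 18 → S
  i=10: Q-O =  2 → C
  i=11: C-J = 19 → T
  i=12: T-I = 11 → L
  i=13: B-O = 13 → N
  i=14: K-D =  7 → H
  i=15: A-Q = 10 → K
  shifts repeat with period 8: TSCTLNHK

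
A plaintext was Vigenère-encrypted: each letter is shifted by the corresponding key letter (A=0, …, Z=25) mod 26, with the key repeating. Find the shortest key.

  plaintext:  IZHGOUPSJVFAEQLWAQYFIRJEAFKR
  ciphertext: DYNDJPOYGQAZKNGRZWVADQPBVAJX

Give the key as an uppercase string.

VZGXV

  i= 0: D-I = 21 → V
  i= 1: Y-Z = 25 → Z
  i= 2: N-H =  6 → G
  i= 3: D-G = 23 → X
  i= 4: J-O = 21 → V
  i= 5: P-U = 21 → V
  i= 6: O-P = 25 → Z
  i= 7: Y-S =  6 → G
  i= 8: G-J = 23 → X
  i= 9: Q-V = 21 → V
  i=10: A-F = 21 → V
  i=11: Z-A = 25 → Z
  i=12: K-E =  6 → G
  i=13: N-Q = 23 → X
  i=14: G-L = 21 → V
  i=15: R-W = 21 → V
  i=16: Z-A = 25 → Z
  i=17: W-Q =  6 → G
  i=18: V-Y = 23 → X
  i=19: A-F = 21 → V
  i=20: D-I = 21 → V
  i=21: Q-R = 25 → Z
  i=22: P-J =  6 → G
  i=23: B-E = 23 → X
  i=24: V-A = 21 → V
  i=25: A-F = 21 → V
  i=26: J-K = 25 → Z
  i=27: X-R =  6 → G
  shifts repeat with period 5: VZGXV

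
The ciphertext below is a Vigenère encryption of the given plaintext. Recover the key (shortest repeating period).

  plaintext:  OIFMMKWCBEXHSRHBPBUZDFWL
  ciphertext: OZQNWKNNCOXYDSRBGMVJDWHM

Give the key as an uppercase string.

  i= 0: O-O =  0 → A
  i= 1: Z-I = 17 → R
  i= 2: Q-F = 11 → L
  i= 3: N-M =  1 → B
  i= 4: W-M = 10 → K
  i= 5: K-K =  0 → A
  i= 6: N-W = 17 → R
  i= 7: N-C = 11 → L
  i= 8: C-B =  1 → B
  i= 9: O-E = 10 → K
  i=10: X-X =  0 → A
  i=11: Y-H = 17 → R
  i=12: D-S = 11 → L
  i=13: S-R =  1 → B
  i=14: R-H = 10 → K
  i=15: B-B =  0 → A
  i=16: G-P = 17 → R
  i=17: M-B = 11 → L
  i=18: V-U =  1 → B
  i=19: J-Z = 10 → K
  i=20: D-D =  0 → A
  i=21: W-F = 17 → R
  i=22: H-W = 11 → L
  i=23: M-L =  1 → B
  shifts repeat with period 5: ARLBK

ARLBK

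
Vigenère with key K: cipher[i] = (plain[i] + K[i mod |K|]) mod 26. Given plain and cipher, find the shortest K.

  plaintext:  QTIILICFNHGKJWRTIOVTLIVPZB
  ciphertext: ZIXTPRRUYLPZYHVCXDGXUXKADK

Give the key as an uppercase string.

JPPLE

  i= 0: Z-Q =  9 → J
  i= 1: I-T = 15 → P
  i= 2: X-I = 15 → P
  i= 3: T-I = 11 → L
  i= 4: P-L =  4 → E
  i= 5: R-I =  9 → J
  i= 6: R-C = 15 → P
  i= 7: U-F = 15 → P
  i= 8: Y-N = 11 → L
  i= 9: L-H =  4 → E
  i=10: P-G =  9 → J
  i=11: Z-K = 15 → P
  i=12: Y-J = 15 → P
  i=13: H-W = 11 → L
  i=14: V-R =  4 → E
  i=15: C-T =  9 → J
  i=16: X-I = 15 → P
  i=17: D-O = 15 → P
  i=18: G-V = 11 → L
  i=19: X-T =  4 → E
  i=20: U-L =  9 → J
  i=21: X-I = 15 → P
  i=22: K-V = 15 → P
  i=23: A-P = 11 → L
  i=24: D-Z =  4 → E
  i=25: K-B =  9 → J
  shifts repeat with period 5: JPPLE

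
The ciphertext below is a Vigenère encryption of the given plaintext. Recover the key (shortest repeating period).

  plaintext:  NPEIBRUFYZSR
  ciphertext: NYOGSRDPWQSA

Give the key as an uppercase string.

  i= 0: N-N =  0 → A
  i= 1: Y-P =  9 → J
  i= 2: O-E = 10 → K
  i= 3: G-I = 24 → Y
  i= 4: S-B = 17 → R
  i= 5: R-R =  0 → A
  i= 6: D-U =  9 → J
  i= 7: P-F = 10 → K
  i= 8: W-Y = 24 → Y
  i= 9: Q-Z = 17 → R
  i=10: S-S =  0 → A
  i=11: A-R =  9 → J
  shifts repeat with period 5: AJKYR

AJKYR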